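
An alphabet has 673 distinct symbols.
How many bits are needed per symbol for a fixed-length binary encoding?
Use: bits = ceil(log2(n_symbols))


log2(673) = 9.3945
Bracket: 2^9 = 512 < 673 <= 2^10 = 1024
So ceil(log2(673)) = 10

bits = ceil(log2(673)) = ceil(9.3945) = 10 bits


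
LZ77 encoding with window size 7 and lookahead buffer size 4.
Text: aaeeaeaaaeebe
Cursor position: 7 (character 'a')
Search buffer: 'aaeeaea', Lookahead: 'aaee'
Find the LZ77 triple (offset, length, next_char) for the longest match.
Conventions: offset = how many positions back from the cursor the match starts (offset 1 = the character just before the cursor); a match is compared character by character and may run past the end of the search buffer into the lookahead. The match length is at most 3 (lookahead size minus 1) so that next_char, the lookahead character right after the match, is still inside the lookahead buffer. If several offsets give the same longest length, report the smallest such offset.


Try each offset into the search buffer:
  offset=1 (pos 6, char 'a'): match length 2
  offset=2 (pos 5, char 'e'): match length 0
  offset=3 (pos 4, char 'a'): match length 1
  offset=4 (pos 3, char 'e'): match length 0
  offset=5 (pos 2, char 'e'): match length 0
  offset=6 (pos 1, char 'a'): match length 1
  offset=7 (pos 0, char 'a'): match length 3
Longest match has length 3 at offset 7.
next_char = character at position 7 + 3 = 10 -> 'e'

Best match: offset=7, length=3 (matching 'aae' starting at position 0)
LZ77 triple: (7, 3, 'e')


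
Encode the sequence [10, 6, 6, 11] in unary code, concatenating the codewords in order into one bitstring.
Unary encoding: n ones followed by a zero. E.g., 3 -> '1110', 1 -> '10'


Encode each number as n ones followed by a terminating 0:
  10 -> 11111111110 (11 bits)
  6 -> 1111110 (7 bits)
  6 -> 1111110 (7 bits)
  11 -> 111111111110 (12 bits)
Total length = 11 + 7 + 7 + 12 = 37 bits.

Unary([10, 6, 6, 11]) = 1111111111011111101111110111111111110 (37 bits)


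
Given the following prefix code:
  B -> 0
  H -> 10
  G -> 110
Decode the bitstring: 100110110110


Decoding step by step:
Bits 10 -> H
Bits 0 -> B
Bits 110 -> G
Bits 110 -> G
Bits 110 -> G


Decoded message: HBGGG


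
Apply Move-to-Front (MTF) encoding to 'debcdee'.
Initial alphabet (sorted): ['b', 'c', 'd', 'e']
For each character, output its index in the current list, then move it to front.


MTF encoding:
'd': index 2 in ['b', 'c', 'd', 'e'] -> ['d', 'b', 'c', 'e']
'e': index 3 in ['d', 'b', 'c', 'e'] -> ['e', 'd', 'b', 'c']
'b': index 2 in ['e', 'd', 'b', 'c'] -> ['b', 'e', 'd', 'c']
'c': index 3 in ['b', 'e', 'd', 'c'] -> ['c', 'b', 'e', 'd']
'd': index 3 in ['c', 'b', 'e', 'd'] -> ['d', 'c', 'b', 'e']
'e': index 3 in ['d', 'c', 'b', 'e'] -> ['e', 'd', 'c', 'b']
'e': index 0 in ['e', 'd', 'c', 'b'] -> ['e', 'd', 'c', 'b']


Output: [2, 3, 2, 3, 3, 3, 0]


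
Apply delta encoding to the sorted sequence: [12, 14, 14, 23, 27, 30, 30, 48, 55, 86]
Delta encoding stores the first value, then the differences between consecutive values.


First value: 12
Deltas:
  14 - 12 = 2
  14 - 14 = 0
  23 - 14 = 9
  27 - 23 = 4
  30 - 27 = 3
  30 - 30 = 0
  48 - 30 = 18
  55 - 48 = 7
  86 - 55 = 31


Delta encoded: [12, 2, 0, 9, 4, 3, 0, 18, 7, 31]


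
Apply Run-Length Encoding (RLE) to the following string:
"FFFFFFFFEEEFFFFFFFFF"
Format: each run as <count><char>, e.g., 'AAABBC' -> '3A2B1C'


Scanning runs left to right:
  i=0: run of 'F' x 8 -> '8F'
  i=8: run of 'E' x 3 -> '3E'
  i=11: run of 'F' x 9 -> '9F'

RLE = 8F3E9F


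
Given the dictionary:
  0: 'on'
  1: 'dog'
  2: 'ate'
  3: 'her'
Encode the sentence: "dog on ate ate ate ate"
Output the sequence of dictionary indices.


Look up each word in the dictionary:
  'dog' -> 1
  'on' -> 0
  'ate' -> 2
  'ate' -> 2
  'ate' -> 2
  'ate' -> 2

Encoded: [1, 0, 2, 2, 2, 2]


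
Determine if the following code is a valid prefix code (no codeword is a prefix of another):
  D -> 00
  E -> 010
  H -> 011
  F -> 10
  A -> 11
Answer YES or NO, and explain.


Checking each pair (does one codeword prefix another?):
  D='00' vs E='010': no prefix
  D='00' vs H='011': no prefix
  D='00' vs F='10': no prefix
  D='00' vs A='11': no prefix
  E='010' vs D='00': no prefix
  E='010' vs H='011': no prefix
  E='010' vs F='10': no prefix
  E='010' vs A='11': no prefix
  H='011' vs D='00': no prefix
  H='011' vs E='010': no prefix
  H='011' vs F='10': no prefix
  H='011' vs A='11': no prefix
  F='10' vs D='00': no prefix
  F='10' vs E='010': no prefix
  F='10' vs H='011': no prefix
  F='10' vs A='11': no prefix
  A='11' vs D='00': no prefix
  A='11' vs E='010': no prefix
  A='11' vs H='011': no prefix
  A='11' vs F='10': no prefix
No violation found over all pairs.

YES -- this is a valid prefix code. No codeword is a prefix of any other codeword.


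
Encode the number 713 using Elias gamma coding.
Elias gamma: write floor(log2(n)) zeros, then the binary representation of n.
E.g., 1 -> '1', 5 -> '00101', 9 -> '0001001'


num_bits = floor(log2(713)) + 1 = 10
leading_zeros = num_bits - 1 = 9
binary(713) = 1011001001

Elias gamma(713) = '000000000' + '1011001001' = 0000000001011001001 (19 bits)


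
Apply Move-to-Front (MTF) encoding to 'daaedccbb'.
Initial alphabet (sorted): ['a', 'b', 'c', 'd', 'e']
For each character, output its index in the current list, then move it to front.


MTF encoding:
'd': index 3 in ['a', 'b', 'c', 'd', 'e'] -> ['d', 'a', 'b', 'c', 'e']
'a': index 1 in ['d', 'a', 'b', 'c', 'e'] -> ['a', 'd', 'b', 'c', 'e']
'a': index 0 in ['a', 'd', 'b', 'c', 'e'] -> ['a', 'd', 'b', 'c', 'e']
'e': index 4 in ['a', 'd', 'b', 'c', 'e'] -> ['e', 'a', 'd', 'b', 'c']
'd': index 2 in ['e', 'a', 'd', 'b', 'c'] -> ['d', 'e', 'a', 'b', 'c']
'c': index 4 in ['d', 'e', 'a', 'b', 'c'] -> ['c', 'd', 'e', 'a', 'b']
'c': index 0 in ['c', 'd', 'e', 'a', 'b'] -> ['c', 'd', 'e', 'a', 'b']
'b': index 4 in ['c', 'd', 'e', 'a', 'b'] -> ['b', 'c', 'd', 'e', 'a']
'b': index 0 in ['b', 'c', 'd', 'e', 'a'] -> ['b', 'c', 'd', 'e', 'a']


Output: [3, 1, 0, 4, 2, 4, 0, 4, 0]


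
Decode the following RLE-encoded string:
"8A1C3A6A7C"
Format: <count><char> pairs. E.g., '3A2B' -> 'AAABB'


Expanding each <count><char> pair:
  8A -> 'AAAAAAAA'
  1C -> 'C'
  3A -> 'AAA'
  6A -> 'AAAAAA'
  7C -> 'CCCCCCC'

Decoded = AAAAAAAACAAAAAAAAACCCCCCC


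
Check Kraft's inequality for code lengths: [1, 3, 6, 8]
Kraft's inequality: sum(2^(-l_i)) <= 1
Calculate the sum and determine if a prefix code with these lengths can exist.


Sum = 2^(-1) + 2^(-3) + 2^(-6) + 2^(-8)
    = 0.5 + 0.125 + 0.015625 + 0.00390625
    = 165/256 = 0.64453125
Since 0.64453125 <= 1, Kraft's inequality IS satisfied.
A prefix code with these lengths CAN exist.

Kraft sum = 0.64453125. Satisfied.


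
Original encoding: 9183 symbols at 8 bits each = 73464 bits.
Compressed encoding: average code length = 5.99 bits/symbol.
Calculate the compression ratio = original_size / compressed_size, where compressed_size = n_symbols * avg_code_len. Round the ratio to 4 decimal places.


original_size = n_symbols * orig_bits = 9183 * 8 = 73464 bits
compressed_size = n_symbols * avg_code_len = 9183 * 5.99 = 55006.17 bits
ratio = original_size / compressed_size = 73464 / 55006.17 = 1.3356

Compression ratio = 1.3356


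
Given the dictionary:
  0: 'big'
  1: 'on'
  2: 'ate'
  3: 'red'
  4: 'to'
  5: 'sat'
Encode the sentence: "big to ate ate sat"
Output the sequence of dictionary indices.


Look up each word in the dictionary:
  'big' -> 0
  'to' -> 4
  'ate' -> 2
  'ate' -> 2
  'sat' -> 5

Encoded: [0, 4, 2, 2, 5]


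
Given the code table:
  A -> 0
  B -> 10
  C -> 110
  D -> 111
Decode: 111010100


Decoding:
111 -> D
0 -> A
10 -> B
10 -> B
0 -> A


Result: DABBA


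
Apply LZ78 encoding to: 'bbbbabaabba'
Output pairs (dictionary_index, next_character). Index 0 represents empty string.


LZ78 encoding steps:
Dictionary: {0: ''}
Step 1: w='' (idx 0), next='b' -> output (0, 'b'), add 'b' as idx 1
Step 2: w='b' (idx 1), next='b' -> output (1, 'b'), add 'bb' as idx 2
Step 3: w='b' (idx 1), next='a' -> output (1, 'a'), add 'ba' as idx 3
Step 4: w='ba' (idx 3), next='a' -> output (3, 'a'), add 'baa' as idx 4
Step 5: w='bb' (idx 2), next='a' -> output (2, 'a'), add 'bba' as idx 5


Encoded: [(0, 'b'), (1, 'b'), (1, 'a'), (3, 'a'), (2, 'a')]


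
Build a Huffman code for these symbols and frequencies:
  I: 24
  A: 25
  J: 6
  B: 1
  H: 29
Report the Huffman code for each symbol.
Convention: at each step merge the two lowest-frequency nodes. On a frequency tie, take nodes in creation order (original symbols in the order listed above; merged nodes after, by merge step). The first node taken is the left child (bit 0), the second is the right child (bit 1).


Huffman tree construction:
Step 1: Merge B(1) + J(6) = 7
Step 2: Merge (B+J)(7) + I(24) = 31
Step 3: Merge A(25) + H(29) = 54
Step 4: Merge ((B+J)+I)(31) + (A+H)(54) = 85
Read each symbol's code off the tree from the root (left child = 0, right child = 1).

Codes:
  I: 01 (length 2)
  A: 10 (length 2)
  J: 001 (length 3)
  B: 000 (length 3)
  H: 11 (length 2)
Average code length: 177/85 = 2.0824 bits/symbol


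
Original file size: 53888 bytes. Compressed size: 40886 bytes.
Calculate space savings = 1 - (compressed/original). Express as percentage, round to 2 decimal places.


ratio = compressed/original = 40886/53888 = 0.758722
savings = 1 - ratio = 1 - 0.758722 = 0.241278
as a percentage: 0.241278 * 100 = 24.13%

Space savings = 1 - 40886/53888 = 24.13%


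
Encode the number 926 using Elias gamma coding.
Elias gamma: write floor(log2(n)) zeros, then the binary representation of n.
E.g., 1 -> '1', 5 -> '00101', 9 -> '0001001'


num_bits = floor(log2(926)) + 1 = 10
leading_zeros = num_bits - 1 = 9
binary(926) = 1110011110

Elias gamma(926) = '000000000' + '1110011110' = 0000000001110011110 (19 bits)


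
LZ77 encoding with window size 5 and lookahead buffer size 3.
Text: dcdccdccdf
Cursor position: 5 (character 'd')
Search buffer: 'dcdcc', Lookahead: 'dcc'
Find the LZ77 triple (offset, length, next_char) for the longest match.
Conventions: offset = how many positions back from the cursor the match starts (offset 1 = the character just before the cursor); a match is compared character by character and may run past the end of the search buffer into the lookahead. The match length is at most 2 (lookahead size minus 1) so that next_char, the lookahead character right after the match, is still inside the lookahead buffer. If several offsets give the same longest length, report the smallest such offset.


Try each offset into the search buffer:
  offset=1 (pos 4, char 'c'): match length 0
  offset=2 (pos 3, char 'c'): match length 0
  offset=3 (pos 2, char 'd'): match length 2
  offset=4 (pos 1, char 'c'): match length 0
  offset=5 (pos 0, char 'd'): match length 2
Longest match has length 2, found at offsets 3, 5; take the smallest, offset 3.
next_char = character at position 5 + 2 = 7 -> 'c'

Best match: offset=3, length=2 (matching 'dc' starting at position 2)
LZ77 triple: (3, 2, 'c')


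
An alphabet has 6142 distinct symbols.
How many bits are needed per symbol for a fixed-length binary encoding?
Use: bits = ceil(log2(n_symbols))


log2(6142) = 12.5845
Bracket: 2^12 = 4096 < 6142 <= 2^13 = 8192
So ceil(log2(6142)) = 13

bits = ceil(log2(6142)) = ceil(12.5845) = 13 bits


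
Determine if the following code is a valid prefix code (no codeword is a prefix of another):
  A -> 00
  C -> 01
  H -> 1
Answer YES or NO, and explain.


Checking each pair (does one codeword prefix another?):
  A='00' vs C='01': no prefix
  A='00' vs H='1': no prefix
  C='01' vs A='00': no prefix
  C='01' vs H='1': no prefix
  H='1' vs A='00': no prefix
  H='1' vs C='01': no prefix
No violation found over all pairs.

YES -- this is a valid prefix code. No codeword is a prefix of any other codeword.


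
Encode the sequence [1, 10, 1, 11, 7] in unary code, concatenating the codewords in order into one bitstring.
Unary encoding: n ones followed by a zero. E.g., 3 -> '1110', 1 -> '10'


Encode each number as n ones followed by a terminating 0:
  1 -> 10 (2 bits)
  10 -> 11111111110 (11 bits)
  1 -> 10 (2 bits)
  11 -> 111111111110 (12 bits)
  7 -> 11111110 (8 bits)
Total length = 2 + 11 + 2 + 12 + 8 = 35 bits.

Unary([1, 10, 1, 11, 7]) = 10111111111101011111111111011111110 (35 bits)


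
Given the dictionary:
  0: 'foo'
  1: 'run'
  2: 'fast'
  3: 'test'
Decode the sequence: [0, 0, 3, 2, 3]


Look up each index in the dictionary:
  0 -> 'foo'
  0 -> 'foo'
  3 -> 'test'
  2 -> 'fast'
  3 -> 'test'

Decoded: "foo foo test fast test"


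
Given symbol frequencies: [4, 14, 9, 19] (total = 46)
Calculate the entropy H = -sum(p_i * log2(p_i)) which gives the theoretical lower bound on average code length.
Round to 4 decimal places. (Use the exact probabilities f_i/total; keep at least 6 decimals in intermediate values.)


Per-symbol terms -p_i * log2(p_i) with p_i = f_i/46:
  p = 4/46 = 0.086957: log2(p) = -3.523562, -p*log2(p) = 0.306397
  p = 14/46 = 0.304348: log2(p) = -1.716207, -p*log2(p) = 0.522324
  p = 9/46 = 0.195652: log2(p) = -2.353637, -p*log2(p) = 0.460494
  p = 19/46 = 0.413043: log2(p) = -1.275634, -p*log2(p) = 0.526892
H = 0.306397 + 0.522324 + 0.460494 + 0.526892 = 1.816107

H = 1.8161 bits/symbol


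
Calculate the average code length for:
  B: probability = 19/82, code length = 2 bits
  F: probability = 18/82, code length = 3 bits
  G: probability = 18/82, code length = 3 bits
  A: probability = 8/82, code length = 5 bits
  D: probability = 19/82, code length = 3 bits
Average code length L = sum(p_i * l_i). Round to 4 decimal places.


Weighted contributions p_i * l_i:
  B: (19/82) * 2 = 38/82
  F: (18/82) * 3 = 54/82
  G: (18/82) * 3 = 54/82
  A: (8/82) * 5 = 40/82
  D: (19/82) * 3 = 57/82
Sum = (38 + 54 + 54 + 40 + 57)/82 = 243/82

L = 243/82 = 2.9634 bits/symbol


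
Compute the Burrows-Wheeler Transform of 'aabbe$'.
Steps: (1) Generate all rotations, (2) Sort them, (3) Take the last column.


Rotations (sorted):
  0: $aabbe -> last char: e
  1: aabbe$ -> last char: $
  2: abbe$a -> last char: a
  3: bbe$aa -> last char: a
  4: be$aab -> last char: b
  5: e$aabb -> last char: b


BWT = e$aabb


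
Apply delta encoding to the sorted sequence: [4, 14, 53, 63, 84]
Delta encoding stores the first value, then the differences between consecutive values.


First value: 4
Deltas:
  14 - 4 = 10
  53 - 14 = 39
  63 - 53 = 10
  84 - 63 = 21


Delta encoded: [4, 10, 39, 10, 21]


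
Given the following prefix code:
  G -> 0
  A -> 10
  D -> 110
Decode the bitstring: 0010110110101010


Decoding step by step:
Bits 0 -> G
Bits 0 -> G
Bits 10 -> A
Bits 110 -> D
Bits 110 -> D
Bits 10 -> A
Bits 10 -> A
Bits 10 -> A


Decoded message: GGADDAAA


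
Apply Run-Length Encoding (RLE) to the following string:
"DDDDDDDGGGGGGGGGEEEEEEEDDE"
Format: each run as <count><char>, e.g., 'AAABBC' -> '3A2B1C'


Scanning runs left to right:
  i=0: run of 'D' x 7 -> '7D'
  i=7: run of 'G' x 9 -> '9G'
  i=16: run of 'E' x 7 -> '7E'
  i=23: run of 'D' x 2 -> '2D'
  i=25: run of 'E' x 1 -> '1E'

RLE = 7D9G7E2D1E


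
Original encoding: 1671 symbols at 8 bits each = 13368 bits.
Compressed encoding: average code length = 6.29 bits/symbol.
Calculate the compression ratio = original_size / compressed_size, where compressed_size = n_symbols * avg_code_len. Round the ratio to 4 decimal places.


original_size = n_symbols * orig_bits = 1671 * 8 = 13368 bits
compressed_size = n_symbols * avg_code_len = 1671 * 6.29 = 10510.59 bits
ratio = original_size / compressed_size = 13368 / 10510.59 = 1.2719

Compression ratio = 1.2719


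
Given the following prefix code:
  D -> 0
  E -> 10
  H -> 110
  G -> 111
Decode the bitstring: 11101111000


Decoding step by step:
Bits 111 -> G
Bits 0 -> D
Bits 111 -> G
Bits 10 -> E
Bits 0 -> D
Bits 0 -> D


Decoded message: GDGEDD


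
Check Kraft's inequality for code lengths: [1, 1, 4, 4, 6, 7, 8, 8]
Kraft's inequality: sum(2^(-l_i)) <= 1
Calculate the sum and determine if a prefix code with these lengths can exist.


Sum = 2^(-1) + 2^(-1) + 2^(-4) + 2^(-4) + 2^(-6) + 2^(-7) + 2^(-8) + 2^(-8)
    = 0.5 + 0.5 + 0.0625 + 0.0625 + 0.015625 + 0.0078125 + 0.00390625 + 0.00390625
    = 296/256 = 1.15625
Since 1.15625 > 1, Kraft's inequality is NOT satisfied.
A prefix code with these lengths CANNOT exist.

Kraft sum = 1.15625. Not satisfied.


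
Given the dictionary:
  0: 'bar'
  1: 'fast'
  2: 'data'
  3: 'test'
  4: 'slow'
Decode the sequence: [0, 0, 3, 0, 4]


Look up each index in the dictionary:
  0 -> 'bar'
  0 -> 'bar'
  3 -> 'test'
  0 -> 'bar'
  4 -> 'slow'

Decoded: "bar bar test bar slow"


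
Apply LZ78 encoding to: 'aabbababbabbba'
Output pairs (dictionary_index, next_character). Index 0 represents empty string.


LZ78 encoding steps:
Dictionary: {0: ''}
Step 1: w='' (idx 0), next='a' -> output (0, 'a'), add 'a' as idx 1
Step 2: w='a' (idx 1), next='b' -> output (1, 'b'), add 'ab' as idx 2
Step 3: w='' (idx 0), next='b' -> output (0, 'b'), add 'b' as idx 3
Step 4: w='ab' (idx 2), next='a' -> output (2, 'a'), add 'aba' as idx 4
Step 5: w='b' (idx 3), next='b' -> output (3, 'b'), add 'bb' as idx 5
Step 6: w='ab' (idx 2), next='b' -> output (2, 'b'), add 'abb' as idx 6
Step 7: w='b' (idx 3), next='a' -> output (3, 'a'), add 'ba' as idx 7


Encoded: [(0, 'a'), (1, 'b'), (0, 'b'), (2, 'a'), (3, 'b'), (2, 'b'), (3, 'a')]


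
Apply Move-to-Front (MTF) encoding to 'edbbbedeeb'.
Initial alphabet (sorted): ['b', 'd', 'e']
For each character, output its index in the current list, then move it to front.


MTF encoding:
'e': index 2 in ['b', 'd', 'e'] -> ['e', 'b', 'd']
'd': index 2 in ['e', 'b', 'd'] -> ['d', 'e', 'b']
'b': index 2 in ['d', 'e', 'b'] -> ['b', 'd', 'e']
'b': index 0 in ['b', 'd', 'e'] -> ['b', 'd', 'e']
'b': index 0 in ['b', 'd', 'e'] -> ['b', 'd', 'e']
'e': index 2 in ['b', 'd', 'e'] -> ['e', 'b', 'd']
'd': index 2 in ['e', 'b', 'd'] -> ['d', 'e', 'b']
'e': index 1 in ['d', 'e', 'b'] -> ['e', 'd', 'b']
'e': index 0 in ['e', 'd', 'b'] -> ['e', 'd', 'b']
'b': index 2 in ['e', 'd', 'b'] -> ['b', 'e', 'd']


Output: [2, 2, 2, 0, 0, 2, 2, 1, 0, 2]


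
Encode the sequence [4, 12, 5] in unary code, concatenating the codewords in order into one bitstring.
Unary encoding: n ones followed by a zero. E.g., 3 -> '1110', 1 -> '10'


Encode each number as n ones followed by a terminating 0:
  4 -> 11110 (5 bits)
  12 -> 1111111111110 (13 bits)
  5 -> 111110 (6 bits)
Total length = 5 + 13 + 6 = 24 bits.

Unary([4, 12, 5]) = 111101111111111110111110 (24 bits)


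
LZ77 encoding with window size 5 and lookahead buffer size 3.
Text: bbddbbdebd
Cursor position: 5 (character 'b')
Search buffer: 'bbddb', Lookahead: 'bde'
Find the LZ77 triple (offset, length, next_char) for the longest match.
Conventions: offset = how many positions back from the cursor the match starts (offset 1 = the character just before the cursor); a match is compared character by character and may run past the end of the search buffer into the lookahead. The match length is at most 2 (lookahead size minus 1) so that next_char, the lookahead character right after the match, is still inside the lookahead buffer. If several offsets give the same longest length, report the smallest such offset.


Try each offset into the search buffer:
  offset=1 (pos 4, char 'b'): match length 1
  offset=2 (pos 3, char 'd'): match length 0
  offset=3 (pos 2, char 'd'): match length 0
  offset=4 (pos 1, char 'b'): match length 2
  offset=5 (pos 0, char 'b'): match length 1
Longest match has length 2 at offset 4.
next_char = character at position 5 + 2 = 7 -> 'e'

Best match: offset=4, length=2 (matching 'bd' starting at position 1)
LZ77 triple: (4, 2, 'e')


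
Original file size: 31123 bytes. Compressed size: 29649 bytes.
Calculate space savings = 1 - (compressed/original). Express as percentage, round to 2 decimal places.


ratio = compressed/original = 29649/31123 = 0.95264
savings = 1 - ratio = 1 - 0.95264 = 0.04736
as a percentage: 0.04736 * 100 = 4.74%

Space savings = 1 - 29649/31123 = 4.74%


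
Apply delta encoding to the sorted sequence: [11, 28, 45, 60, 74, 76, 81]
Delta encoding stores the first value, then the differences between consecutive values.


First value: 11
Deltas:
  28 - 11 = 17
  45 - 28 = 17
  60 - 45 = 15
  74 - 60 = 14
  76 - 74 = 2
  81 - 76 = 5


Delta encoded: [11, 17, 17, 15, 14, 2, 5]


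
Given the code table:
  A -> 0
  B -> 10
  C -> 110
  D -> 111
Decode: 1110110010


Decoding:
111 -> D
0 -> A
110 -> C
0 -> A
10 -> B


Result: DACAB


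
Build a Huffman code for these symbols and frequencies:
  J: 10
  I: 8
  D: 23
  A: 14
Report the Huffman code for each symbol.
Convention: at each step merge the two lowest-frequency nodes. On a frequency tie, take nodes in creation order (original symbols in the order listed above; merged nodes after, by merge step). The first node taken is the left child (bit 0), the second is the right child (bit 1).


Huffman tree construction:
Step 1: Merge I(8) + J(10) = 18
Step 2: Merge A(14) + (I+J)(18) = 32
Step 3: Merge D(23) + (A+(I+J))(32) = 55
Read each symbol's code off the tree from the root (left child = 0, right child = 1).

Codes:
  J: 111 (length 3)
  I: 110 (length 3)
  D: 0 (length 1)
  A: 10 (length 2)
Average code length: 105/55 = 1.9091 bits/symbol


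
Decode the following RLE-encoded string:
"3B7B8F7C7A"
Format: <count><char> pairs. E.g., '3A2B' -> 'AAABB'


Expanding each <count><char> pair:
  3B -> 'BBB'
  7B -> 'BBBBBBB'
  8F -> 'FFFFFFFF'
  7C -> 'CCCCCCC'
  7A -> 'AAAAAAA'

Decoded = BBBBBBBBBBFFFFFFFFCCCCCCCAAAAAAA


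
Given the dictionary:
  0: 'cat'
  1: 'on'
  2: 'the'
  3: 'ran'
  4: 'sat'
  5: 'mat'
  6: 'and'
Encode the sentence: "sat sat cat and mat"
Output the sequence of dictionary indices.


Look up each word in the dictionary:
  'sat' -> 4
  'sat' -> 4
  'cat' -> 0
  'and' -> 6
  'mat' -> 5

Encoded: [4, 4, 0, 6, 5]


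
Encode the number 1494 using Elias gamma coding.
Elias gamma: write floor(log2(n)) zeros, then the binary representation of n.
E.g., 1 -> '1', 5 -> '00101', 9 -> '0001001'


num_bits = floor(log2(1494)) + 1 = 11
leading_zeros = num_bits - 1 = 10
binary(1494) = 10111010110

Elias gamma(1494) = '0000000000' + '10111010110' = 000000000010111010110 (21 bits)


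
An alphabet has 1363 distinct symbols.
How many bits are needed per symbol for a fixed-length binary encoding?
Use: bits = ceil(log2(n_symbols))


log2(1363) = 10.4126
Bracket: 2^10 = 1024 < 1363 <= 2^11 = 2048
So ceil(log2(1363)) = 11

bits = ceil(log2(1363)) = ceil(10.4126) = 11 bits


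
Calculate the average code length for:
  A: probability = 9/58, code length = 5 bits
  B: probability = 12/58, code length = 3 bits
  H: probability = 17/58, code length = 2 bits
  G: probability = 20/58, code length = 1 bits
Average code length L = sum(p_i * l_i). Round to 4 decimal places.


Weighted contributions p_i * l_i:
  A: (9/58) * 5 = 45/58
  B: (12/58) * 3 = 36/58
  H: (17/58) * 2 = 34/58
  G: (20/58) * 1 = 20/58
Sum = (45 + 36 + 34 + 20)/58 = 135/58

L = 135/58 = 2.3276 bits/symbol


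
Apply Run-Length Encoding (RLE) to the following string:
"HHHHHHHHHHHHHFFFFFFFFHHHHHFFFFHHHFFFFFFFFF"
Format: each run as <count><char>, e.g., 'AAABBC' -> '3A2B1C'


Scanning runs left to right:
  i=0: run of 'H' x 13 -> '13H'
  i=13: run of 'F' x 8 -> '8F'
  i=21: run of 'H' x 5 -> '5H'
  i=26: run of 'F' x 4 -> '4F'
  i=30: run of 'H' x 3 -> '3H'
  i=33: run of 'F' x 9 -> '9F'

RLE = 13H8F5H4F3H9F


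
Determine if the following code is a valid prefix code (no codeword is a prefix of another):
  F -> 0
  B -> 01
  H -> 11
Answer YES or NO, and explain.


Checking each pair (does one codeword prefix another?):
  F='0' vs B='01': prefix -- VIOLATION

NO -- this is NOT a valid prefix code. F (0) is a prefix of B (01).


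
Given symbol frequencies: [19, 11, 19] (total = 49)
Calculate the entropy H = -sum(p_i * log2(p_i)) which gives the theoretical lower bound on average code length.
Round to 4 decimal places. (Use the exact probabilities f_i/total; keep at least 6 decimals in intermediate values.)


Per-symbol terms -p_i * log2(p_i) with p_i = f_i/49:
  p = 19/49 = 0.387755: log2(p) = -1.366782, -p*log2(p) = 0.529977
  p = 11/49 = 0.224490: log2(p) = -2.155278, -p*log2(p) = 0.483838
  p = 19/49 = 0.387755: log2(p) = -1.366782, -p*log2(p) = 0.529977
H = 0.529977 + 0.483838 + 0.529977 = 1.543792

H = 1.5438 bits/symbol


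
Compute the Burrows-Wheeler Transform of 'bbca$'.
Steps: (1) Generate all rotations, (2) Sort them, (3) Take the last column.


Rotations (sorted):
  0: $bbca -> last char: a
  1: a$bbc -> last char: c
  2: bbca$ -> last char: $
  3: bca$b -> last char: b
  4: ca$bb -> last char: b


BWT = ac$bb


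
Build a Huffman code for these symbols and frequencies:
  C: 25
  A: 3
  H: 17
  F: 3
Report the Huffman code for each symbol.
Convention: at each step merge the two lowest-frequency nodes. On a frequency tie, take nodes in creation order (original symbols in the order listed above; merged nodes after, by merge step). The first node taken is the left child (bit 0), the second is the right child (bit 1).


Huffman tree construction:
Step 1: Merge A(3) + F(3) = 6
Step 2: Merge (A+F)(6) + H(17) = 23
Step 3: Merge ((A+F)+H)(23) + C(25) = 48
Read each symbol's code off the tree from the root (left child = 0, right child = 1).

Codes:
  C: 1 (length 1)
  A: 000 (length 3)
  H: 01 (length 2)
  F: 001 (length 3)
Average code length: 77/48 = 1.6042 bits/symbol


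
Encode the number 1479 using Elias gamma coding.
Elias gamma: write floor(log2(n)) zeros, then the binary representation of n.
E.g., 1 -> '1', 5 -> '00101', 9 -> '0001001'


num_bits = floor(log2(1479)) + 1 = 11
leading_zeros = num_bits - 1 = 10
binary(1479) = 10111000111

Elias gamma(1479) = '0000000000' + '10111000111' = 000000000010111000111 (21 bits)


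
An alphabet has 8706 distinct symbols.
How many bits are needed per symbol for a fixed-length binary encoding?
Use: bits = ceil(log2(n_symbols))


log2(8706) = 13.0878
Bracket: 2^13 = 8192 < 8706 <= 2^14 = 16384
So ceil(log2(8706)) = 14

bits = ceil(log2(8706)) = ceil(13.0878) = 14 bits


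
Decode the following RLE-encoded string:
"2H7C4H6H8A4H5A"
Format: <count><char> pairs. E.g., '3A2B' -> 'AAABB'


Expanding each <count><char> pair:
  2H -> 'HH'
  7C -> 'CCCCCCC'
  4H -> 'HHHH'
  6H -> 'HHHHHH'
  8A -> 'AAAAAAAA'
  4H -> 'HHHH'
  5A -> 'AAAAA'

Decoded = HHCCCCCCCHHHHHHHHHHAAAAAAAAHHHHAAAAA


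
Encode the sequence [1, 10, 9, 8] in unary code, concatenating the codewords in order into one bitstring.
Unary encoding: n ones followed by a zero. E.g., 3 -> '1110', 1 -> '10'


Encode each number as n ones followed by a terminating 0:
  1 -> 10 (2 bits)
  10 -> 11111111110 (11 bits)
  9 -> 1111111110 (10 bits)
  8 -> 111111110 (9 bits)
Total length = 2 + 11 + 10 + 9 = 32 bits.

Unary([1, 10, 9, 8]) = 10111111111101111111110111111110 (32 bits)


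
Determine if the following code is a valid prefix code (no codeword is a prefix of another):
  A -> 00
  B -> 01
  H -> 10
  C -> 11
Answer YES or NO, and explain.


Checking each pair (does one codeword prefix another?):
  A='00' vs B='01': no prefix
  A='00' vs H='10': no prefix
  A='00' vs C='11': no prefix
  B='01' vs A='00': no prefix
  B='01' vs H='10': no prefix
  B='01' vs C='11': no prefix
  H='10' vs A='00': no prefix
  H='10' vs B='01': no prefix
  H='10' vs C='11': no prefix
  C='11' vs A='00': no prefix
  C='11' vs B='01': no prefix
  C='11' vs H='10': no prefix
No violation found over all pairs.

YES -- this is a valid prefix code. No codeword is a prefix of any other codeword.


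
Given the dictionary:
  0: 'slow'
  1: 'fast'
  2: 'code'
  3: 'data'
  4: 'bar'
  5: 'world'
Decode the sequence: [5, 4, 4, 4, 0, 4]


Look up each index in the dictionary:
  5 -> 'world'
  4 -> 'bar'
  4 -> 'bar'
  4 -> 'bar'
  0 -> 'slow'
  4 -> 'bar'

Decoded: "world bar bar bar slow bar"


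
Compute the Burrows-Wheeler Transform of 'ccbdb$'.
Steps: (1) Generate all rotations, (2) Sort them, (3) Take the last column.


Rotations (sorted):
  0: $ccbdb -> last char: b
  1: b$ccbd -> last char: d
  2: bdb$cc -> last char: c
  3: cbdb$c -> last char: c
  4: ccbdb$ -> last char: $
  5: db$ccb -> last char: b


BWT = bdcc$b


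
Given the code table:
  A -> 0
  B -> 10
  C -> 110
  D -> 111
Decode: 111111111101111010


Decoding:
111 -> D
111 -> D
111 -> D
10 -> B
111 -> D
10 -> B
10 -> B


Result: DDDBDBB


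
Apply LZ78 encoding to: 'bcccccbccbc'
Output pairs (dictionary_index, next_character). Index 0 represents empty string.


LZ78 encoding steps:
Dictionary: {0: ''}
Step 1: w='' (idx 0), next='b' -> output (0, 'b'), add 'b' as idx 1
Step 2: w='' (idx 0), next='c' -> output (0, 'c'), add 'c' as idx 2
Step 3: w='c' (idx 2), next='c' -> output (2, 'c'), add 'cc' as idx 3
Step 4: w='cc' (idx 3), next='b' -> output (3, 'b'), add 'ccb' as idx 4
Step 5: w='ccb' (idx 4), next='c' -> output (4, 'c'), add 'ccbc' as idx 5


Encoded: [(0, 'b'), (0, 'c'), (2, 'c'), (3, 'b'), (4, 'c')]


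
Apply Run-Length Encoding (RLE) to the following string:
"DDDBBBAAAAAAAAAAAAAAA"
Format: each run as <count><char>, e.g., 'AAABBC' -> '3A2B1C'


Scanning runs left to right:
  i=0: run of 'D' x 3 -> '3D'
  i=3: run of 'B' x 3 -> '3B'
  i=6: run of 'A' x 15 -> '15A'

RLE = 3D3B15A


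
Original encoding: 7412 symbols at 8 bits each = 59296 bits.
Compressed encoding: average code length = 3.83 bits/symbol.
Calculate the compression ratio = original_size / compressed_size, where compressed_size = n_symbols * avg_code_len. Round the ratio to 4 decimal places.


original_size = n_symbols * orig_bits = 7412 * 8 = 59296 bits
compressed_size = n_symbols * avg_code_len = 7412 * 3.83 = 28387.96 bits
ratio = original_size / compressed_size = 59296 / 28387.96 = 2.0888

Compression ratio = 2.0888


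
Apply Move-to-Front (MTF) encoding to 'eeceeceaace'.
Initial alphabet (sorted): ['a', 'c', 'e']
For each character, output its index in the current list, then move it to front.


MTF encoding:
'e': index 2 in ['a', 'c', 'e'] -> ['e', 'a', 'c']
'e': index 0 in ['e', 'a', 'c'] -> ['e', 'a', 'c']
'c': index 2 in ['e', 'a', 'c'] -> ['c', 'e', 'a']
'e': index 1 in ['c', 'e', 'a'] -> ['e', 'c', 'a']
'e': index 0 in ['e', 'c', 'a'] -> ['e', 'c', 'a']
'c': index 1 in ['e', 'c', 'a'] -> ['c', 'e', 'a']
'e': index 1 in ['c', 'e', 'a'] -> ['e', 'c', 'a']
'a': index 2 in ['e', 'c', 'a'] -> ['a', 'e', 'c']
'a': index 0 in ['a', 'e', 'c'] -> ['a', 'e', 'c']
'c': index 2 in ['a', 'e', 'c'] -> ['c', 'a', 'e']
'e': index 2 in ['c', 'a', 'e'] -> ['e', 'c', 'a']


Output: [2, 0, 2, 1, 0, 1, 1, 2, 0, 2, 2]


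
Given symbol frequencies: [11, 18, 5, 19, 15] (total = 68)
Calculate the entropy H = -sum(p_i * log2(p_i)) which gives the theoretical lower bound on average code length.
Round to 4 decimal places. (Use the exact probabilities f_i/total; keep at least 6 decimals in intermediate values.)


Per-symbol terms -p_i * log2(p_i) with p_i = f_i/68:
  p = 11/68 = 0.161765: log2(p) = -2.628031, -p*log2(p) = 0.425123
  p = 18/68 = 0.264706: log2(p) = -1.917538, -p*log2(p) = 0.507584
  p = 5/68 = 0.073529: log2(p) = -3.765535, -p*log2(p) = 0.276878
  p = 19/68 = 0.279412: log2(p) = -1.839535, -p*log2(p) = 0.513988
  p = 15/68 = 0.220588: log2(p) = -2.180572, -p*log2(p) = 0.481009
H = 0.425123 + 0.507584 + 0.276878 + 0.513988 + 0.481009 = 2.204582

H = 2.2046 bits/symbol


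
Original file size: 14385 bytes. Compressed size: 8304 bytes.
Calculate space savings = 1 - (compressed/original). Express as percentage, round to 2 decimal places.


ratio = compressed/original = 8304/14385 = 0.577268
savings = 1 - ratio = 1 - 0.577268 = 0.422732
as a percentage: 0.422732 * 100 = 42.27%

Space savings = 1 - 8304/14385 = 42.27%


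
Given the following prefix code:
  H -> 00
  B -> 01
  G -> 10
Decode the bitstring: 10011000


Decoding step by step:
Bits 10 -> G
Bits 01 -> B
Bits 10 -> G
Bits 00 -> H


Decoded message: GBGH


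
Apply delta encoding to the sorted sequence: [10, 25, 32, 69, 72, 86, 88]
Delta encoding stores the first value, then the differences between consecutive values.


First value: 10
Deltas:
  25 - 10 = 15
  32 - 25 = 7
  69 - 32 = 37
  72 - 69 = 3
  86 - 72 = 14
  88 - 86 = 2


Delta encoded: [10, 15, 7, 37, 3, 14, 2]


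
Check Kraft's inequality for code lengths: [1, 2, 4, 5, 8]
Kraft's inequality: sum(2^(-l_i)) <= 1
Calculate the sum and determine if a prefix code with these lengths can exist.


Sum = 2^(-1) + 2^(-2) + 2^(-4) + 2^(-5) + 2^(-8)
    = 0.5 + 0.25 + 0.0625 + 0.03125 + 0.00390625
    = 217/256 = 0.84765625
Since 0.84765625 <= 1, Kraft's inequality IS satisfied.
A prefix code with these lengths CAN exist.

Kraft sum = 0.84765625. Satisfied.


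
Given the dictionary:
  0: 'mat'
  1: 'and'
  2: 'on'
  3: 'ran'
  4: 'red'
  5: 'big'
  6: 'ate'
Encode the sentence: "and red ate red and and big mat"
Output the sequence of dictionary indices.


Look up each word in the dictionary:
  'and' -> 1
  'red' -> 4
  'ate' -> 6
  'red' -> 4
  'and' -> 1
  'and' -> 1
  'big' -> 5
  'mat' -> 0

Encoded: [1, 4, 6, 4, 1, 1, 5, 0]


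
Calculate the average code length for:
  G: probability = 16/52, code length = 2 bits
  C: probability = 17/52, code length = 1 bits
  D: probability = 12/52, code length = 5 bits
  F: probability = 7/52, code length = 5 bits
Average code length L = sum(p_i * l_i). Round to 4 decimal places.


Weighted contributions p_i * l_i:
  G: (16/52) * 2 = 32/52
  C: (17/52) * 1 = 17/52
  D: (12/52) * 5 = 60/52
  F: (7/52) * 5 = 35/52
Sum = (32 + 17 + 60 + 35)/52 = 144/52

L = 144/52 = 2.7692 bits/symbol


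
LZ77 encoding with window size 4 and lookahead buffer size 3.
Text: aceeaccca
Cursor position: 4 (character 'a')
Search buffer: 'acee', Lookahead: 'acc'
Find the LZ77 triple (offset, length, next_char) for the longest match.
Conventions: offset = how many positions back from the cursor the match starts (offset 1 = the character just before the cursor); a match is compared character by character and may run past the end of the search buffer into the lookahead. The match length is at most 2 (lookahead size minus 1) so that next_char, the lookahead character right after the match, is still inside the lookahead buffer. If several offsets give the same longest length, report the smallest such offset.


Try each offset into the search buffer:
  offset=1 (pos 3, char 'e'): match length 0
  offset=2 (pos 2, char 'e'): match length 0
  offset=3 (pos 1, char 'c'): match length 0
  offset=4 (pos 0, char 'a'): match length 2
Longest match has length 2 at offset 4.
next_char = character at position 4 + 2 = 6 -> 'c'

Best match: offset=4, length=2 (matching 'ac' starting at position 0)
LZ77 triple: (4, 2, 'c')


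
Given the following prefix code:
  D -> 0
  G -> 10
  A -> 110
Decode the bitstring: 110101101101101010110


Decoding step by step:
Bits 110 -> A
Bits 10 -> G
Bits 110 -> A
Bits 110 -> A
Bits 110 -> A
Bits 10 -> G
Bits 10 -> G
Bits 110 -> A


Decoded message: AGAAAGGA


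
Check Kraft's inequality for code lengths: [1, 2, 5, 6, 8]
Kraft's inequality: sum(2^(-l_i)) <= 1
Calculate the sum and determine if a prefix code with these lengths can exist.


Sum = 2^(-1) + 2^(-2) + 2^(-5) + 2^(-6) + 2^(-8)
    = 0.5 + 0.25 + 0.03125 + 0.015625 + 0.00390625
    = 205/256 = 0.80078125
Since 0.80078125 <= 1, Kraft's inequality IS satisfied.
A prefix code with these lengths CAN exist.

Kraft sum = 0.80078125. Satisfied.


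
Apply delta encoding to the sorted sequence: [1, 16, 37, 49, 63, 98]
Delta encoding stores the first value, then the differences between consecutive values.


First value: 1
Deltas:
  16 - 1 = 15
  37 - 16 = 21
  49 - 37 = 12
  63 - 49 = 14
  98 - 63 = 35


Delta encoded: [1, 15, 21, 12, 14, 35]


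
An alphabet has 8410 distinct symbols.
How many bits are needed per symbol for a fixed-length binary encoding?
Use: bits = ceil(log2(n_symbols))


log2(8410) = 13.0379
Bracket: 2^13 = 8192 < 8410 <= 2^14 = 16384
So ceil(log2(8410)) = 14

bits = ceil(log2(8410)) = ceil(13.0379) = 14 bits


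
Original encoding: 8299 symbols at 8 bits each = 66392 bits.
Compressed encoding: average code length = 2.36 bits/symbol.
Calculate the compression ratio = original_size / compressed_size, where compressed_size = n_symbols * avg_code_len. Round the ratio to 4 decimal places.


original_size = n_symbols * orig_bits = 8299 * 8 = 66392 bits
compressed_size = n_symbols * avg_code_len = 8299 * 2.36 = 19585.64 bits
ratio = original_size / compressed_size = 66392 / 19585.64 = 3.3898

Compression ratio = 3.3898


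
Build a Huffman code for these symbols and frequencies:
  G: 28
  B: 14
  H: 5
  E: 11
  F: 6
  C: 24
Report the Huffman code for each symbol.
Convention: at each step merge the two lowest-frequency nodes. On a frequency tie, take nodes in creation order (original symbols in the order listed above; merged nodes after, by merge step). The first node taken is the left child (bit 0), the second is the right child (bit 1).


Huffman tree construction:
Step 1: Merge H(5) + F(6) = 11
Step 2: Merge E(11) + (H+F)(11) = 22
Step 3: Merge B(14) + (E+(H+F))(22) = 36
Step 4: Merge C(24) + G(28) = 52
Step 5: Merge (B+(E+(H+F)))(36) + (C+G)(52) = 88
Read each symbol's code off the tree from the root (left child = 0, right child = 1).

Codes:
  G: 11 (length 2)
  B: 00 (length 2)
  H: 0110 (length 4)
  E: 010 (length 3)
  F: 0111 (length 4)
  C: 10 (length 2)
Average code length: 209/88 = 2.3750 bits/symbol


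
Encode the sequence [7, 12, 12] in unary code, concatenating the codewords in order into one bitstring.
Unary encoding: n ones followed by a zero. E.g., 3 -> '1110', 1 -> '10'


Encode each number as n ones followed by a terminating 0:
  7 -> 11111110 (8 bits)
  12 -> 1111111111110 (13 bits)
  12 -> 1111111111110 (13 bits)
Total length = 8 + 13 + 13 = 34 bits.

Unary([7, 12, 12]) = 1111111011111111111101111111111110 (34 bits)


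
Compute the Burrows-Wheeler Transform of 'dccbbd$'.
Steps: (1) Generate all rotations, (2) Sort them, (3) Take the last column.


Rotations (sorted):
  0: $dccbbd -> last char: d
  1: bbd$dcc -> last char: c
  2: bd$dccb -> last char: b
  3: cbbd$dc -> last char: c
  4: ccbbd$d -> last char: d
  5: d$dccbb -> last char: b
  6: dccbbd$ -> last char: $


BWT = dcbcdb$


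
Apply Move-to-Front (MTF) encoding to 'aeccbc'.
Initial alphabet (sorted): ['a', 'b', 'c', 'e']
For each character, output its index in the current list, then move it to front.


MTF encoding:
'a': index 0 in ['a', 'b', 'c', 'e'] -> ['a', 'b', 'c', 'e']
'e': index 3 in ['a', 'b', 'c', 'e'] -> ['e', 'a', 'b', 'c']
'c': index 3 in ['e', 'a', 'b', 'c'] -> ['c', 'e', 'a', 'b']
'c': index 0 in ['c', 'e', 'a', 'b'] -> ['c', 'e', 'a', 'b']
'b': index 3 in ['c', 'e', 'a', 'b'] -> ['b', 'c', 'e', 'a']
'c': index 1 in ['b', 'c', 'e', 'a'] -> ['c', 'b', 'e', 'a']


Output: [0, 3, 3, 0, 3, 1]


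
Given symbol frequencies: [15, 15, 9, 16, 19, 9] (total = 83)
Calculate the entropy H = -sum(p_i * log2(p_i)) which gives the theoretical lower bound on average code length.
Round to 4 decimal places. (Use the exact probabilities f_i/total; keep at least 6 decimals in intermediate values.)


Per-symbol terms -p_i * log2(p_i) with p_i = f_i/83:
  p = 15/83 = 0.180723: log2(p) = -2.468149, -p*log2(p) = 0.446051
  p = 15/83 = 0.180723: log2(p) = -2.468149, -p*log2(p) = 0.446051
  p = 9/83 = 0.108434: log2(p) = -3.205114, -p*log2(p) = 0.347543
  p = 16/83 = 0.192771: log2(p) = -2.375039, -p*log2(p) = 0.457839
  p = 19/83 = 0.228916: log2(p) = -2.127112, -p*log2(p) = 0.486929
  p = 9/83 = 0.108434: log2(p) = -3.205114, -p*log2(p) = 0.347543
H = 0.446051 + 0.446051 + 0.347543 + 0.457839 + 0.486929 + 0.347543 = 2.531956

H = 2.532 bits/symbol


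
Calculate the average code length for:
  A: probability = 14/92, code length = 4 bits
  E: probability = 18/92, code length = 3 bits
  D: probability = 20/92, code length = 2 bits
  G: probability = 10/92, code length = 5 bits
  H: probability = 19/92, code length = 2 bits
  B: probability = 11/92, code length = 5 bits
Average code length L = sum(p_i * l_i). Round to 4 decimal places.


Weighted contributions p_i * l_i:
  A: (14/92) * 4 = 56/92
  E: (18/92) * 3 = 54/92
  D: (20/92) * 2 = 40/92
  G: (10/92) * 5 = 50/92
  H: (19/92) * 2 = 38/92
  B: (11/92) * 5 = 55/92
Sum = (56 + 54 + 40 + 50 + 38 + 55)/92 = 293/92

L = 293/92 = 3.1848 bits/symbol
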